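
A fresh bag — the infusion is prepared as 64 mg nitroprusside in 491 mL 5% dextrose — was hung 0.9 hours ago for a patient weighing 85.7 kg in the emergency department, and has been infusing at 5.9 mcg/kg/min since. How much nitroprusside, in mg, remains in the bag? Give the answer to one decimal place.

36.7 mg

Dose = 5.9 mcg/kg/min × 85.7 kg = 505.63 mcg/min
505.63 mcg/min × 60 min/hr = 30337.8 mcg/hr
Concentration = 64 mg ÷ 491 mL = 0.1303462 mg/mL = 130.3462 mcg/mL
Rate = 30337.8 mcg/hr ÷ 130.3462 mcg/mL = 232.7478 mL/hr
Volume infused = 232.7478 mL/hr × 0.9 hr = 209.473 mL
Volume remaining = 491 − 209.473 = 281.527 mL
Drug remaining = 281.527 mL × 130.3462 mcg/mL = 36695.98 mcg = 36.69598 mg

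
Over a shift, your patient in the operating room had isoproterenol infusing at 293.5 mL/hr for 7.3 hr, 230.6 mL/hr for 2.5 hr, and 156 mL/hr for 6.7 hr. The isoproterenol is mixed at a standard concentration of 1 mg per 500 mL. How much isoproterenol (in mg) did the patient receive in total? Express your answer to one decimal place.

7.5 mg

Concentration = 1 mg ÷ 500 mL = 0.002 mg/mL
Stage 1: 293.5 mL/hr × 7.3 hr = 2142.55 mL → 2142.55 mL × 0.002 mg/mL = 4.2851 mg
Stage 2: 230.6 mL/hr × 2.5 hr = 576.5 mL → 576.5 mL × 0.002 mg/mL = 1.153 mg
Stage 3: 156 mL/hr × 6.7 hr = 1045.2 mL → 1045.2 mL × 0.002 mg/mL = 2.0904 mg
Total = 4.2851 + 1.153 + 2.0904 = 7.5285 mg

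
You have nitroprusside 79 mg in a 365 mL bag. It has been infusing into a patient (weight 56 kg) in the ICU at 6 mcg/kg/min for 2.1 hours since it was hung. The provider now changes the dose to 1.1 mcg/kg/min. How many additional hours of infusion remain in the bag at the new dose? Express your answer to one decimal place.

Initial rate:
Dose = 6 mcg/kg/min × 56 kg = 336 mcg/min
336 mcg/min × 60 min/hr = 20160 mcg/hr
Concentration = 79 mg ÷ 365 mL = 0.2164384 mg/mL = 216.4384 mcg/mL
Rate = 20160 mcg/hr ÷ 216.4384 mcg/mL = 93.1443 mL/hr
Volume infused so far = 93.1443 mL/hr × 2.1 hr = 195.603 mL
Volume remaining = 365 − 195.603 = 169.397 mL
New rate:
Dose = 1.1 mcg/kg/min × 56 kg = 61.6 mcg/min
61.6 mcg/min × 60 min/hr = 3696 mcg/hr
Rate = 3696 mcg/hr ÷ 216.4384 mcg/mL = 17.07646 mL/hr
Time remaining = 169.397 mL ÷ 17.07646 mL/hr = 9.919913 hr

9.9 hours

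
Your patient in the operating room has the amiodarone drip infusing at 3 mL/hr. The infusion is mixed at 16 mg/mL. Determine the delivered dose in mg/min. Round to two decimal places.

0.80 mg/min

Drug rate = 3 mL/hr × 16 mg/mL = 48 mg/hr
48 mg/hr ÷ 60 min/hr = 0.8 mg/min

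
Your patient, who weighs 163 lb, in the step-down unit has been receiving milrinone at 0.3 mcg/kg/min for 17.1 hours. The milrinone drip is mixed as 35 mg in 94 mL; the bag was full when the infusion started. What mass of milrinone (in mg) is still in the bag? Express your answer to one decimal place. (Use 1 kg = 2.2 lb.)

12.2 mg

Weight = 163 lb ÷ 2.2 lb/kg = 74.09091 kg
Dose = 0.3 mcg/kg/min × 74.09091 kg = 22.22727 mcg/min
22.22727 mcg/min × 60 min/hr = 1333.636 mcg/hr
Concentration = 35 mg ÷ 94 mL = 0.3723404 mg/mL = 372.3404 mcg/mL
Rate = 1333.636 mcg/hr ÷ 372.3404 mcg/mL = 3.581766 mL/hr
Volume infused = 3.581766 mL/hr × 17.1 hr = 61.2482 mL
Volume remaining = 94 − 61.2482 = 32.7518 mL
Drug remaining = 32.7518 mL × 372.3404 mcg/mL = 12194.82 mcg = 12.19482 mg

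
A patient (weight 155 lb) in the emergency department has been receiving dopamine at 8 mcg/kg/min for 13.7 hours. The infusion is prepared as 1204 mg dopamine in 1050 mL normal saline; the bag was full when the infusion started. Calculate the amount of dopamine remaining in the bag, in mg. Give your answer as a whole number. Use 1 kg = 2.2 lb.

Weight = 155 lb ÷ 2.2 lb/kg = 70.45455 kg
Dose = 8 mcg/kg/min × 70.45455 kg = 563.6364 mcg/min
563.6364 mcg/min × 60 min/hr = 33818.18 mcg/hr
Concentration = 1204 mg ÷ 1050 mL = 1.146667 mg/mL = 1146.667 mcg/mL
Rate = 33818.18 mcg/hr ÷ 1146.667 mcg/mL = 29.4926 mL/hr
Volume infused = 29.4926 mL/hr × 13.7 hr = 404.0486 mL
Volume remaining = 1050 − 404.0486 = 645.9514 mL
Drug remaining = 645.9514 mL × 1146.667 mcg/mL = 740690.9 mcg = 740.6909 mg

741 mg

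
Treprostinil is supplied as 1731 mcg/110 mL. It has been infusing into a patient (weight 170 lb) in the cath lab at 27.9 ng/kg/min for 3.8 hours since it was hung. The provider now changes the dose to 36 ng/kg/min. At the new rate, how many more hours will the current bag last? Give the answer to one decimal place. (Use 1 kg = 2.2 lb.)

7.4 hours

Initial rate:
Weight = 170 lb ÷ 2.2 lb/kg = 77.27273 kg
Dose = 27.9 ng/kg/min × 77.27273 kg = 2155.909 ng/min
2155.909 ng/min × 60 min/hr = 129354.5 ng/hr
Concentration = 1731 mcg ÷ 110 mL = 15.73636 mcg/mL = 15736.36 ng/mL
Rate = 129354.5 ng/hr ÷ 15736.36 ng/mL = 8.220104 mL/hr
Volume infused so far = 8.220104 mL/hr × 3.8 hr = 31.2364 mL
Volume remaining = 110 − 31.2364 = 78.7636 mL
New rate:
Dose = 36 ng/kg/min × 77.27273 kg = 2781.818 ng/min
2781.818 ng/min × 60 min/hr = 166909.1 ng/hr
Rate = 166909.1 ng/hr ÷ 15736.36 ng/mL = 10.60659 mL/hr
Time remaining = 78.7636 mL ÷ 10.60659 mL/hr = 7.425915 hr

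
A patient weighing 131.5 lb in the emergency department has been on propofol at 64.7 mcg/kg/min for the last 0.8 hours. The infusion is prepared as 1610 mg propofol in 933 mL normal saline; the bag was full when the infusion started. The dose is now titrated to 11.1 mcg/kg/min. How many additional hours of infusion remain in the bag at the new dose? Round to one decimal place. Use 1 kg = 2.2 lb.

Initial rate:
Weight = 131.5 lb ÷ 2.2 lb/kg = 59.77273 kg
Dose = 64.7 mcg/kg/min × 59.77273 kg = 3867.295 mcg/min
3867.295 mcg/min × 60 min/hr = 232037.7 mcg/hr
Concentration = 1610 mg ÷ 933 mL = 1.725616 mg/mL = 1725.616 mcg/mL
Rate = 232037.7 mcg/hr ÷ 1725.616 mcg/mL = 134.4666 mL/hr
Volume infused so far = 134.4666 mL/hr × 0.8 hr = 107.5733 mL
Volume remaining = 933 − 107.5733 = 825.4267 mL
New rate:
Dose = 11.1 mcg/kg/min × 59.77273 kg = 663.4773 mcg/min
663.4773 mcg/min × 60 min/hr = 39808.64 mcg/hr
Rate = 39808.64 mcg/hr ÷ 1725.616 mcg/mL = 23.06923 mL/hr
Time remaining = 825.4267 mL ÷ 23.06923 mL/hr = 35.78042 hr

35.8 hours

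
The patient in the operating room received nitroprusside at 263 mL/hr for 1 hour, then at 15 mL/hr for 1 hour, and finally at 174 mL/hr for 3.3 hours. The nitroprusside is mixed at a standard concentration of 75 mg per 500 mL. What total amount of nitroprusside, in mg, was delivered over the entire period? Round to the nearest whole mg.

128 mg

Concentration = 75 mg ÷ 500 mL = 0.15 mg/mL
Stage 1: 263 mL/hr × 1 hr = 263 mL → 263 mL × 0.15 mg/mL = 39.45 mg
Stage 2: 15 mL/hr × 1 hr = 15 mL → 15 mL × 0.15 mg/mL = 2.25 mg
Stage 3: 174 mL/hr × 3.3 hr = 574.2 mL → 574.2 mL × 0.15 mg/mL = 86.13 mg
Total = 39.45 + 2.25 + 86.13 = 127.83 mg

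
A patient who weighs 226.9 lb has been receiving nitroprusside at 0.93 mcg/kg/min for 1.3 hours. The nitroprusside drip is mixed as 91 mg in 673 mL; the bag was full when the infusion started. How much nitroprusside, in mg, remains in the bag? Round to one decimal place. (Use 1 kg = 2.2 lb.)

Weight = 226.9 lb ÷ 2.2 lb/kg = 103.1364 kg
Dose = 0.93 mcg/kg/min × 103.1364 kg = 95.91682 mcg/min
95.91682 mcg/min × 60 min/hr = 5755.009 mcg/hr
Concentration = 91 mg ÷ 673 mL = 0.1352155 mg/mL = 135.2155 mcg/mL
Rate = 5755.009 mcg/hr ÷ 135.2155 mcg/mL = 42.56177 mL/hr
Volume infused = 42.56177 mL/hr × 1.3 hr = 55.3303 mL
Volume remaining = 673 − 55.3303 = 617.6697 mL
Drug remaining = 617.6697 mL × 135.2155 mcg/mL = 83518.49 mcg = 83.51849 mg

83.5 mg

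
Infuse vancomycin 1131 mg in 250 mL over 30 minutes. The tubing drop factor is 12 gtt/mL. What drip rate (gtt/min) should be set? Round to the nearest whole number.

250 mL ÷ (30 min) = 8.333333 mL/min
8.333333 mL/min × 12 gtt/mL = 100 gtt/min

100 gtt/min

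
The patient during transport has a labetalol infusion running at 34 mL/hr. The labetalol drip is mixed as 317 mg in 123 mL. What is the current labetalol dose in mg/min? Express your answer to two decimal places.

Concentration = 317 mg ÷ 123 mL = 2.577236 mg/mL
Drug rate = 34 mL/hr × 2.577236 mg/mL = 87.62602 mg/hr
87.62602 mg/hr ÷ 60 min/hr = 1.460434 mg/min

1.46 mg/min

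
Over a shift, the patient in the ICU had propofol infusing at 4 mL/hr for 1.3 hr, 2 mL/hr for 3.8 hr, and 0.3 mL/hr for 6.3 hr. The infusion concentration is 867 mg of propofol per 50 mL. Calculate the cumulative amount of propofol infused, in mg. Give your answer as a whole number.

255 mg

Concentration = 867 mg ÷ 50 mL = 17.34 mg/mL
Stage 1: 4 mL/hr × 1.3 hr = 5.2 mL → 5.2 mL × 17.34 mg/mL = 90.168 mg
Stage 2: 2 mL/hr × 3.8 hr = 7.6 mL → 7.6 mL × 17.34 mg/mL = 131.784 mg
Stage 3: 0.3 mL/hr × 6.3 hr = 1.89 mL → 1.89 mL × 17.34 mg/mL = 32.7726 mg
Total = 90.168 + 131.784 + 32.7726 = 254.7246 mg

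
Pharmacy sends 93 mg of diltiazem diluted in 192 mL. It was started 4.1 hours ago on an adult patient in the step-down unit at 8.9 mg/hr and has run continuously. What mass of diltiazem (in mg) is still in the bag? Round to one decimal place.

Concentration = 93 mg ÷ 192 mL = 0.484375 mg/mL
Rate = 8.9 mg/hr ÷ 0.484375 mg/mL = 18.37419 mL/hr
Volume infused = 18.37419 mL/hr × 4.1 hr = 75.33419 mL
Volume remaining = 192 − 75.33419 = 116.6658 mL
Drug remaining = 116.6658 mL × 0.484375 mg/mL = 56.51 mg

56.5 mg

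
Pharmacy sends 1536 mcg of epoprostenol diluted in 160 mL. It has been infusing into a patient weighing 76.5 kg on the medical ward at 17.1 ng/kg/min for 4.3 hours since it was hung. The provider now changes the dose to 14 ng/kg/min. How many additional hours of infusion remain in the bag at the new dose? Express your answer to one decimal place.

Initial rate:
Dose = 17.1 ng/kg/min × 76.5 kg = 1308.15 ng/min
1308.15 ng/min × 60 min/hr = 78489 ng/hr
Concentration = 1536 mcg ÷ 160 mL = 9.6 mcg/mL = 9600 ng/mL
Rate = 78489 ng/hr ÷ 9600 ng/mL = 8.175937 mL/hr
Volume infused so far = 8.175937 mL/hr × 4.3 hr = 35.15653 mL
Volume remaining = 160 − 35.15653 = 124.8435 mL
New rate:
Dose = 14 ng/kg/min × 76.5 kg = 1071 ng/min
1071 ng/min × 60 min/hr = 64260 ng/hr
Rate = 64260 ng/hr ÷ 9600 ng/mL = 6.69375 mL/hr
Time remaining = 124.8435 mL ÷ 6.69375 mL/hr = 18.65075 hr

18.7 hours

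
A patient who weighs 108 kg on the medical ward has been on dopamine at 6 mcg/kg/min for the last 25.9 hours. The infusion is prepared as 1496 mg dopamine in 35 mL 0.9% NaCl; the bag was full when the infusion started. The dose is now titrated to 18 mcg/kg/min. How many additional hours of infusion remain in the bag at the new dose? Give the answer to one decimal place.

Initial rate:
Dose = 6 mcg/kg/min × 108 kg = 648 mcg/min
648 mcg/min × 60 min/hr = 38880 mcg/hr
Concentration = 1496 mg ÷ 35 mL = 42.74286 mg/mL = 42742.86 mcg/mL
Rate = 38880 mcg/hr ÷ 42742.86 mcg/mL = 0.9096257 mL/hr
Volume infused so far = 0.9096257 mL/hr × 25.9 hr = 23.5593 mL
Volume remaining = 35 − 23.5593 = 11.4407 mL
New rate:
Dose = 18 mcg/kg/min × 108 kg = 1944 mcg/min
1944 mcg/min × 60 min/hr = 116640 mcg/hr
Rate = 116640 mcg/hr ÷ 42742.86 mcg/mL = 2.728877 mL/hr
Time remaining = 11.4407 mL ÷ 2.728877 mL/hr = 4.192455 hr

4.2 hours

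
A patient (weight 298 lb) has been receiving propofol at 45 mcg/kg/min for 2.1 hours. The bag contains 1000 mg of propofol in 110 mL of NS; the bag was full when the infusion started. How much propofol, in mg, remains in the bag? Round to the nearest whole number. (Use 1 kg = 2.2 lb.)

Weight = 298 lb ÷ 2.2 lb/kg = 135.4545 kg
Dose = 45 mcg/kg/min × 135.4545 kg = 6095.455 mcg/min
6095.455 mcg/min × 60 min/hr = 365727.3 mcg/hr
Concentration = 1000 mg ÷ 110 mL = 9.090909 mg/mL = 9090.909 mcg/mL
Rate = 365727.3 mcg/hr ÷ 9090.909 mcg/mL = 40.23 mL/hr
Volume infused = 40.23 mL/hr × 2.1 hr = 84.483 mL
Volume remaining = 110 − 84.483 = 25.517 mL
Drug remaining = 25.517 mL × 9090.909 mcg/mL = 231972.7 mcg = 231.9727 mg

232 mg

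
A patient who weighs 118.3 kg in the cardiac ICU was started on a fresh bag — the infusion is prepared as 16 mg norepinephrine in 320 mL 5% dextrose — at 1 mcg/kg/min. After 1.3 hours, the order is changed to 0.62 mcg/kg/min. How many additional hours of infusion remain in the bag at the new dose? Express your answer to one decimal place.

Initial rate:
Dose = 1 mcg/kg/min × 118.3 kg = 118.3 mcg/min
118.3 mcg/min × 60 min/hr = 7098 mcg/hr
Concentration = 16 mg ÷ 320 mL = 0.05 mg/mL = 50 mcg/mL
Rate = 7098 mcg/hr ÷ 50 mcg/mL = 141.96 mL/hr
Volume infused so far = 141.96 mL/hr × 1.3 hr = 184.548 mL
Volume remaining = 320 − 184.548 = 135.452 mL
New rate:
Dose = 0.62 mcg/kg/min × 118.3 kg = 73.346 mcg/min
73.346 mcg/min × 60 min/hr = 4400.76 mcg/hr
Rate = 4400.76 mcg/hr ÷ 50 mcg/mL = 88.0152 mL/hr
Time remaining = 135.452 mL ÷ 88.0152 mL/hr = 1.538961 hr

1.5 hours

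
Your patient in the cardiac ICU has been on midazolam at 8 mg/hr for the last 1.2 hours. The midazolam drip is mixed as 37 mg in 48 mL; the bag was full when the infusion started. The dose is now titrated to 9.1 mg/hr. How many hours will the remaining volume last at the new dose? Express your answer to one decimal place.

3.0 hours

Initial rate:
Concentration = 37 mg ÷ 48 mL = 0.7708333 mg/mL
Rate = 8 mg/hr ÷ 0.7708333 mg/mL = 10.37838 mL/hr
Volume infused so far = 10.37838 mL/hr × 1.2 hr = 12.45405 mL
Volume remaining = 48 − 12.45405 = 35.54595 mL
New rate:
Rate = 9.1 mg/hr ÷ 0.7708333 mg/mL = 11.80541 mL/hr
Time remaining = 35.54595 mL ÷ 11.80541 mL/hr = 3.010989 hr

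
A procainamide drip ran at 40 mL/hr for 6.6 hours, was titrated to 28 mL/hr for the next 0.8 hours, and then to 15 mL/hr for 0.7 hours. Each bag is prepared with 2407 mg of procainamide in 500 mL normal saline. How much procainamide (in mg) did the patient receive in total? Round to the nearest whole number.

1429 mg

Concentration = 2407 mg ÷ 500 mL = 4.814 mg/mL
Stage 1: 40 mL/hr × 6.6 hr = 264 mL → 264 mL × 4.814 mg/mL = 1270.896 mg
Stage 2: 28 mL/hr × 0.8 hr = 22.4 mL → 22.4 mL × 4.814 mg/mL = 107.8336 mg
Stage 3: 15 mL/hr × 0.7 hr = 10.5 mL → 10.5 mL × 4.814 mg/mL = 50.547 mg
Total = 1270.896 + 107.8336 + 50.547 = 1429.277 mg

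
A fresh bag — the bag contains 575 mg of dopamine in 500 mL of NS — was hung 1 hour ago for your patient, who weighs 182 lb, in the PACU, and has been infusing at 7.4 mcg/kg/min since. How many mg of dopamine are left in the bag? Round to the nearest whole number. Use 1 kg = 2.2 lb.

538 mg

Weight = 182 lb ÷ 2.2 lb/kg = 82.72727 kg
Dose = 7.4 mcg/kg/min × 82.72727 kg = 612.1818 mcg/min
612.1818 mcg/min × 60 min/hr = 36730.91 mcg/hr
Concentration = 575 mg ÷ 500 mL = 1.15 mg/mL = 1150 mcg/mL
Rate = 36730.91 mcg/hr ÷ 1150 mcg/mL = 31.93992 mL/hr
Volume infused = 31.93992 mL/hr × 1 hr = 31.93992 mL
Volume remaining = 500 − 31.93992 = 468.0601 mL
Drug remaining = 468.0601 mL × 1150 mcg/mL = 538269.1 mcg = 538.2691 mg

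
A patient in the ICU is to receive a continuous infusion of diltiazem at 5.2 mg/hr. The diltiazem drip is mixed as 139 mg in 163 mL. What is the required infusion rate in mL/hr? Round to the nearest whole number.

6 mL/hr

Concentration = 139 mg ÷ 163 mL = 0.8527607 mg/mL
Rate = 5.2 mg/hr ÷ 0.8527607 mg/mL = 6.097842 mL/hr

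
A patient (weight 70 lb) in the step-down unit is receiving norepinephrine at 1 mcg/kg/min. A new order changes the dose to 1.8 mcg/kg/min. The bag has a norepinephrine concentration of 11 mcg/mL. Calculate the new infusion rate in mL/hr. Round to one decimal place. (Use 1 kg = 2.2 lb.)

312.4 mL/hr

Weight = 70 lb ÷ 2.2 lb/kg = 31.81818 kg
Dose = 1.8 mcg/kg/min × 31.81818 kg = 57.27273 mcg/min
57.27273 mcg/min × 60 min/hr = 3436.364 mcg/hr
Rate = 3436.364 mcg/hr ÷ 11 mcg/mL = 312.3967 mL/hr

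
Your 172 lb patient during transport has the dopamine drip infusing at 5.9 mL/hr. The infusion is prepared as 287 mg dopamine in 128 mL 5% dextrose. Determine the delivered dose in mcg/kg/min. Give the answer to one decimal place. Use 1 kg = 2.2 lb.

Weight = 172 lb ÷ 2.2 lb/kg = 78.18182 kg
Concentration = 287 mg ÷ 128 mL = 2.242188 mg/mL = 2242.188 mcg/mL
Drug rate = 5.9 mL/hr × 2242.188 mcg/mL = 13228.91 mcg/hr
13228.91 mcg/hr ÷ 60 min/hr = 220.4818 mcg/min
220.4818 mcg/min ÷ 78.18182 kg = 2.820116 mcg/kg/min

2.8 mcg/kg/min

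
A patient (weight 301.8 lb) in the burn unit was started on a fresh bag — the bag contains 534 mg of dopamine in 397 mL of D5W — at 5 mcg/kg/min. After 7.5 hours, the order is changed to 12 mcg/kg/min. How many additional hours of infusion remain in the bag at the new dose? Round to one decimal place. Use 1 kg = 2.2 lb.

2.3 hours

Initial rate:
Weight = 301.8 lb ÷ 2.2 lb/kg = 137.1818 kg
Dose = 5 mcg/kg/min × 137.1818 kg = 685.9091 mcg/min
685.9091 mcg/min × 60 min/hr = 41154.55 mcg/hr
Concentration = 534 mg ÷ 397 mL = 1.345088 mg/mL = 1345.088 mcg/mL
Rate = 41154.55 mcg/hr ÷ 1345.088 mcg/mL = 30.59617 mL/hr
Volume infused so far = 30.59617 mL/hr × 7.5 hr = 229.4713 mL
Volume remaining = 397 − 229.4713 = 167.5287 mL
New rate:
Dose = 12 mcg/kg/min × 137.1818 kg = 1646.182 mcg/min
1646.182 mcg/min × 60 min/hr = 98770.91 mcg/hr
Rate = 98770.91 mcg/hr ÷ 1345.088 mcg/mL = 73.43081 mL/hr
Time remaining = 167.5287 mL ÷ 73.43081 mL/hr = 2.28145 hr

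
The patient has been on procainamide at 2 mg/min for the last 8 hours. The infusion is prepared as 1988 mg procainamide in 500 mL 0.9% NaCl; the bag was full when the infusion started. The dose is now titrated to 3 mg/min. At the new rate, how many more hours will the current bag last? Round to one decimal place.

Initial rate:
2 mg/min × 60 min/hr = 120 mg/hr
Concentration = 1988 mg ÷ 500 mL = 3.976 mg/mL
Rate = 120 mg/hr ÷ 3.976 mg/mL = 30.18109 mL/hr
Volume infused so far = 30.18109 mL/hr × 8 hr = 241.4487 mL
Volume remaining = 500 − 241.4487 = 258.5513 mL
New rate:
3 mg/min × 60 min/hr = 180 mg/hr
Rate = 180 mg/hr ÷ 3.976 mg/mL = 45.27163 mL/hr
Time remaining = 258.5513 mL ÷ 45.27163 mL/hr = 5.711111 hr

5.7 hours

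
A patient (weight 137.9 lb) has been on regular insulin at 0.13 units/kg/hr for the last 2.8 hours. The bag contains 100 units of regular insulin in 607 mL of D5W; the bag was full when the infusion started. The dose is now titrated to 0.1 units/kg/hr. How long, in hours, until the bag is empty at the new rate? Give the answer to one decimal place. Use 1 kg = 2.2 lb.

Initial rate:
Weight = 137.9 lb ÷ 2.2 lb/kg = 62.68182 kg
Dose = 0.13 units/kg/hr × 62.68182 kg = 8.148636 units/hr
Concentration = 100 units ÷ 607 mL = 0.1647446 units/mL
Rate = 8.148636 units/hr ÷ 0.1647446 units/mL = 49.46222 mL/hr
Volume infused so far = 49.46222 mL/hr × 2.8 hr = 138.4942 mL
Volume remaining = 607 − 138.4942 = 468.5058 mL
New rate:
Dose = 0.1 units/kg/hr × 62.68182 kg = 6.268182 units/hr
Rate = 6.268182 units/hr ÷ 0.1647446 units/mL = 38.04786 mL/hr
Time remaining = 468.5058 mL ÷ 38.04786 mL/hr = 12.31359 hr

12.3 hours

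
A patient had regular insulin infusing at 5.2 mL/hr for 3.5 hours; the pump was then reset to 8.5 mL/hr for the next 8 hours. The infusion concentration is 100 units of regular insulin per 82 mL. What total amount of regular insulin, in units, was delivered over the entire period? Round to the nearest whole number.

Concentration = 100 units ÷ 82 mL = 1.219512 units/mL
Stage 1: 5.2 mL/hr × 3.5 hr = 18.2 mL → 18.2 mL × 1.219512 units/mL = 22.19512 units
Stage 2: 8.5 mL/hr × 8 hr = 68 mL → 68 mL × 1.219512 units/mL = 82.92683 units
Total = 22.19512 + 82.92683 = 105.122 units

105 units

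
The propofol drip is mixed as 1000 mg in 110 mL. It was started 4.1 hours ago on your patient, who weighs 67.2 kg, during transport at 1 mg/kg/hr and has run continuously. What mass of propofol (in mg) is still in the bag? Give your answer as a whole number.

Dose = 1 mg/kg/hr × 67.2 kg = 67.2 mg/hr
Concentration = 1000 mg ÷ 110 mL = 9.090909 mg/mL
Rate = 67.2 mg/hr ÷ 9.090909 mg/mL = 7.392 mL/hr
Volume infused = 7.392 mL/hr × 4.1 hr = 30.3072 mL
Volume remaining = 110 − 30.3072 = 79.6928 mL
Drug remaining = 79.6928 mL × 9.090909 mg/mL = 724.48 mg

724 mg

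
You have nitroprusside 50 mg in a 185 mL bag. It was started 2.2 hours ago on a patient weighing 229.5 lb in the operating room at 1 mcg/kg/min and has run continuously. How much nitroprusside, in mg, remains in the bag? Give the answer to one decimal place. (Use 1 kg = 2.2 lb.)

36.2 mg

Weight = 229.5 lb ÷ 2.2 lb/kg = 104.3182 kg
Dose = 1 mcg/kg/min × 104.3182 kg = 104.3182 mcg/min
104.3182 mcg/min × 60 min/hr = 6259.091 mcg/hr
Concentration = 50 mg ÷ 185 mL = 0.2702703 mg/mL = 270.2703 mcg/mL
Rate = 6259.091 mcg/hr ÷ 270.2703 mcg/mL = 23.15864 mL/hr
Volume infused = 23.15864 mL/hr × 2.2 hr = 50.949 mL
Volume remaining = 185 − 50.949 = 134.051 mL
Drug remaining = 134.051 mL × 270.2703 mcg/mL = 36230 mcg = 36.23 mg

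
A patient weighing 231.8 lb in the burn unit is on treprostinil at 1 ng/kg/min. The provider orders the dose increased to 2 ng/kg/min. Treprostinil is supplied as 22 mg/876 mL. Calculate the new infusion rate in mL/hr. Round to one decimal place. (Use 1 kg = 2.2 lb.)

0.5 mL/hr

Weight = 231.8 lb ÷ 2.2 lb/kg = 105.3636 kg
Dose = 2 ng/kg/min × 105.3636 kg = 210.7273 ng/min
210.7273 ng/min × 60 min/hr = 12643.64 ng/hr
Concentration = 22 mg ÷ 876 mL = 0.02511416 mg/mL = 25114.16 ng/mL
Rate = 12643.64 ng/hr ÷ 25114.16 ng/mL = 0.5034466 mL/hr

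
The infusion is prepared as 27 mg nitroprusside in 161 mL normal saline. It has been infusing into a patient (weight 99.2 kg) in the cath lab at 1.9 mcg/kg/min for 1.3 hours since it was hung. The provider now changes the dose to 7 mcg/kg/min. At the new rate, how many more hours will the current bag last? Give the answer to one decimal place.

0.3 hours

Initial rate:
Dose = 1.9 mcg/kg/min × 99.2 kg = 188.48 mcg/min
188.48 mcg/min × 60 min/hr = 11308.8 mcg/hr
Concentration = 27 mg ÷ 161 mL = 0.1677019 mg/mL = 167.7019 mcg/mL
Rate = 11308.8 mcg/hr ÷ 167.7019 mcg/mL = 67.43396 mL/hr
Volume infused so far = 67.43396 mL/hr × 1.3 hr = 87.66414 mL
Volume remaining = 161 − 87.66414 = 73.33586 mL
New rate:
Dose = 7 mcg/kg/min × 99.2 kg = 694.4 mcg/min
694.4 mcg/min × 60 min/hr = 41664 mcg/hr
Rate = 41664 mcg/hr ÷ 167.7019 mcg/mL = 248.4409 mL/hr
Time remaining = 73.33586 mL ÷ 248.4409 mL/hr = 0.2951843 hr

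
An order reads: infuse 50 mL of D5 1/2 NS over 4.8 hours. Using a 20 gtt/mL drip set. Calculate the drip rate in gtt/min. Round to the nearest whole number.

50 mL ÷ (4.8 hr × 60 = 288 min) = 0.1736111 mL/min
0.1736111 mL/min × 20 gtt/mL = 3.472222 gtt/min

3 gtt/min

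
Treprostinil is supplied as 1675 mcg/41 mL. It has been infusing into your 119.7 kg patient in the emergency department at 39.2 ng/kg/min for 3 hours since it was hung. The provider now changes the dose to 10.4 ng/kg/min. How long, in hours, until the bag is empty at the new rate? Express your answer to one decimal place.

11.1 hours

Initial rate:
Dose = 39.2 ng/kg/min × 119.7 kg = 4692.24 ng/min
4692.24 ng/min × 60 min/hr = 281534.4 ng/hr
Concentration = 1675 mcg ÷ 41 mL = 40.85366 mcg/mL = 40853.66 ng/mL
Rate = 281534.4 ng/hr ÷ 40853.66 ng/mL = 6.89129 mL/hr
Volume infused so far = 6.89129 mL/hr × 3 hr = 20.67387 mL
Volume remaining = 41 − 20.67387 = 20.32613 mL
New rate:
Dose = 10.4 ng/kg/min × 119.7 kg = 1244.88 ng/min
1244.88 ng/min × 60 min/hr = 74692.8 ng/hr
Rate = 74692.8 ng/hr ÷ 40853.66 ng/mL = 1.828301 mL/hr
Time remaining = 20.32613 mL ÷ 1.828301 mL/hr = 11.11749 hr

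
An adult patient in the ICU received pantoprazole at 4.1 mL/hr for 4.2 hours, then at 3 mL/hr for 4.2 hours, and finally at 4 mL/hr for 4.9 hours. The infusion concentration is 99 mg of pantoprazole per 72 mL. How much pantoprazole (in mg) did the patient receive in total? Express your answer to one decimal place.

Concentration = 99 mg ÷ 72 mL = 1.375 mg/mL
Stage 1: 4.1 mL/hr × 4.2 hr = 17.22 mL → 17.22 mL × 1.375 mg/mL = 23.6775 mg
Stage 2: 3 mL/hr × 4.2 hr = 12.6 mL → 12.6 mL × 1.375 mg/mL = 17.325 mg
Stage 3: 4 mL/hr × 4.9 hr = 19.6 mL → 19.6 mL × 1.375 mg/mL = 26.95 mg
Total = 23.6775 + 17.325 + 26.95 = 67.9525 mg

68.0 mg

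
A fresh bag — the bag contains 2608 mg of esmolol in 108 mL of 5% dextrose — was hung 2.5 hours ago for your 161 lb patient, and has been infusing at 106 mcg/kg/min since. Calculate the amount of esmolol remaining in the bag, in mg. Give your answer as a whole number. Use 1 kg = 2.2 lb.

1444 mg

Weight = 161 lb ÷ 2.2 lb/kg = 73.18182 kg
Dose = 106 mcg/kg/min × 73.18182 kg = 7757.273 mcg/min
7757.273 mcg/min × 60 min/hr = 465436.4 mcg/hr
Concentration = 2608 mg ÷ 108 mL = 24.14815 mg/mL = 24148.15 mcg/mL
Rate = 465436.4 mcg/hr ÷ 24148.15 mcg/mL = 19.27421 mL/hr
Volume infused = 19.27421 mL/hr × 2.5 hr = 48.18551 mL
Volume remaining = 108 − 48.18551 = 59.81449 mL
Drug remaining = 59.81449 mL × 24148.15 mcg/mL = 1444409 mcg = 1444.409 mg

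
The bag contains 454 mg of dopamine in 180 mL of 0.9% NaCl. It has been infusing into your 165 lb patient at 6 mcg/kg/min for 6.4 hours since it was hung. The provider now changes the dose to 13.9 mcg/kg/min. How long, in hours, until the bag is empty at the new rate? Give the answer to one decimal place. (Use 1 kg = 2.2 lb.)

4.5 hours

Initial rate:
Weight = 165 lb ÷ 2.2 lb/kg = 75 kg
Dose = 6 mcg/kg/min × 75 kg = 450 mcg/min
450 mcg/min × 60 min/hr = 27000 mcg/hr
Concentration = 454 mg ÷ 180 mL = 2.522222 mg/mL = 2522.222 mcg/mL
Rate = 27000 mcg/hr ÷ 2522.222 mcg/mL = 10.70485 mL/hr
Volume infused so far = 10.70485 mL/hr × 6.4 hr = 68.51101 mL
Volume remaining = 180 − 68.51101 = 111.489 mL
New rate:
Dose = 13.9 mcg/kg/min × 75 kg = 1042.5 mcg/min
1042.5 mcg/min × 60 min/hr = 62550 mcg/hr
Rate = 62550 mcg/hr ÷ 2522.222 mcg/mL = 24.79956 mL/hr
Time remaining = 111.489 mL ÷ 24.79956 mL/hr = 4.495604 hr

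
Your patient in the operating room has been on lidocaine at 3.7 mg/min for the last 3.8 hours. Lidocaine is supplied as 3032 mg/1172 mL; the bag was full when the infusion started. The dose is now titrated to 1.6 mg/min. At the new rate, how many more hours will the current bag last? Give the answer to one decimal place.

Initial rate:
3.7 mg/min × 60 min/hr = 222 mg/hr
Concentration = 3032 mg ÷ 1172 mL = 2.587031 mg/mL
Rate = 222 mg/hr ÷ 2.587031 mg/mL = 85.81266 mL/hr
Volume infused so far = 85.81266 mL/hr × 3.8 hr = 326.0881 mL
Volume remaining = 1172 − 326.0881 = 845.9119 mL
New rate:
1.6 mg/min × 60 min/hr = 96 mg/hr
Rate = 96 mg/hr ÷ 2.587031 mg/mL = 37.10818 mL/hr
Time remaining = 845.9119 mL ÷ 37.10818 mL/hr = 22.79583 hr

22.8 hours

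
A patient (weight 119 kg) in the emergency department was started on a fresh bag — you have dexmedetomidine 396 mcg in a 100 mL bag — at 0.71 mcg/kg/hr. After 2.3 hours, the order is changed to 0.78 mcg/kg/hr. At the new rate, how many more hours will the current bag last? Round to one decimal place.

2.2 hours

Initial rate:
Dose = 0.71 mcg/kg/hr × 119 kg = 84.49 mcg/hr
Concentration = 396 mcg ÷ 100 mL = 3.96 mcg/mL
Rate = 84.49 mcg/hr ÷ 3.96 mcg/mL = 21.33586 mL/hr
Volume infused so far = 21.33586 mL/hr × 2.3 hr = 49.07247 mL
Volume remaining = 100 − 49.07247 = 50.92753 mL
New rate:
Dose = 0.78 mcg/kg/hr × 119 kg = 92.82 mcg/hr
Rate = 92.82 mcg/hr ÷ 3.96 mcg/mL = 23.43939 mL/hr
Time remaining = 50.92753 mL ÷ 23.43939 mL/hr = 2.172732 hr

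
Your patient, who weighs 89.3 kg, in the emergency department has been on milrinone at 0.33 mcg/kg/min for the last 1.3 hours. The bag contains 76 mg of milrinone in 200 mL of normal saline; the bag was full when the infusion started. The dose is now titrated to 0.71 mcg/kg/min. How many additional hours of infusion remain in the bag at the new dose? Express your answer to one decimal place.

Initial rate:
Dose = 0.33 mcg/kg/min × 89.3 kg = 29.469 mcg/min
29.469 mcg/min × 60 min/hr = 1768.14 mcg/hr
Concentration = 76 mg ÷ 200 mL = 0.38 mg/mL = 380 mcg/mL
Rate = 1768.14 mcg/hr ÷ 380 mcg/mL = 4.653 mL/hr
Volume infused so far = 4.653 mL/hr × 1.3 hr = 6.0489 mL
Volume remaining = 200 − 6.0489 = 193.9511 mL
New rate:
Dose = 0.71 mcg/kg/min × 89.3 kg = 63.403 mcg/min
63.403 mcg/min × 60 min/hr = 3804.18 mcg/hr
Rate = 3804.18 mcg/hr ÷ 380 mcg/mL = 10.011 mL/hr
Time remaining = 193.9511 mL ÷ 10.011 mL/hr = 19.3738 hr

19.4 hours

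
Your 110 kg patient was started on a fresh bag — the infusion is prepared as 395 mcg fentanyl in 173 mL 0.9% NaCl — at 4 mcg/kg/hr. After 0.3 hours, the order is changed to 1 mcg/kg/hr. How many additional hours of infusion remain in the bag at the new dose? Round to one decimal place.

2.4 hours

Initial rate:
Dose = 4 mcg/kg/hr × 110 kg = 440 mcg/hr
Concentration = 395 mcg ÷ 173 mL = 2.283237 mcg/mL
Rate = 440 mcg/hr ÷ 2.283237 mcg/mL = 192.7089 mL/hr
Volume infused so far = 192.7089 mL/hr × 0.3 hr = 57.81266 mL
Volume remaining = 173 − 57.81266 = 115.1873 mL
New rate:
Dose = 1 mcg/kg/hr × 110 kg = 110 mcg/hr
Rate = 110 mcg/hr ÷ 2.283237 mcg/mL = 48.17722 mL/hr
Time remaining = 115.1873 mL ÷ 48.17722 mL/hr = 2.390909 hr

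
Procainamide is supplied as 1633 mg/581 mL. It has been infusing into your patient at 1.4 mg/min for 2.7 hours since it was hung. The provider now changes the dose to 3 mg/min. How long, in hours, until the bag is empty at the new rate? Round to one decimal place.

Initial rate:
1.4 mg/min × 60 min/hr = 84 mg/hr
Concentration = 1633 mg ÷ 581 mL = 2.810671 mg/mL
Rate = 84 mg/hr ÷ 2.810671 mg/mL = 29.8861 mL/hr
Volume infused so far = 29.8861 mL/hr × 2.7 hr = 80.69247 mL
Volume remaining = 581 − 80.69247 = 500.3075 mL
New rate:
3 mg/min × 60 min/hr = 180 mg/hr
Rate = 180 mg/hr ÷ 2.810671 mg/mL = 64.04164 mL/hr
Time remaining = 500.3075 mL ÷ 64.04164 mL/hr = 7.812222 hr

7.8 hours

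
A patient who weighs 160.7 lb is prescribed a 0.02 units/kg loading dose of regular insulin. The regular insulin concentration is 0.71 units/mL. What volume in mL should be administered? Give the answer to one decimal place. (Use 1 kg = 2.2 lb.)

Weight = 160.7 lb ÷ 2.2 lb/kg = 73.04545 kg
Dose = 0.02 units/kg × 73.04545 kg = 1.460909 units
Volume = 1.460909 units ÷ 0.71 units/mL = 2.057618 mL

2.1 mL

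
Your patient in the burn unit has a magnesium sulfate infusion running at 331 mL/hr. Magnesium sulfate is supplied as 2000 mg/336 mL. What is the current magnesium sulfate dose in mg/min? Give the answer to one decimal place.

32.8 mg/min

Concentration = 2000 mg ÷ 336 mL = 5.952381 mg/mL
Drug rate = 331 mL/hr × 5.952381 mg/mL = 1970.238 mg/hr
1970.238 mg/hr ÷ 60 min/hr = 32.8373 mg/min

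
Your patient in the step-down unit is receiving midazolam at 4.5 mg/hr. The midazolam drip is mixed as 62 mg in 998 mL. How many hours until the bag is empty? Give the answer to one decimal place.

Concentration = 62 mg ÷ 998 mL = 0.06212425 mg/mL
Rate = 4.5 mg/hr ÷ 0.06212425 mg/mL = 72.43548 mL/hr
Duration = 998 mL ÷ 72.43548 mL/hr = 13.77778 hr

13.8 hours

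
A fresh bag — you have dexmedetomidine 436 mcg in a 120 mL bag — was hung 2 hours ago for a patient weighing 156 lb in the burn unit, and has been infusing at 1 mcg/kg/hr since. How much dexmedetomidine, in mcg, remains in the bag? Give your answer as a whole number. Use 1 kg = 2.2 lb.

294 mcg

Weight = 156 lb ÷ 2.2 lb/kg = 70.90909 kg
Dose = 1 mcg/kg/hr × 70.90909 kg = 70.90909 mcg/hr
Concentration = 436 mcg ÷ 120 mL = 3.633333 mcg/mL
Rate = 70.90909 mcg/hr ÷ 3.633333 mcg/mL = 19.51626 mL/hr
Volume infused = 19.51626 mL/hr × 2 hr = 39.03253 mL
Volume remaining = 120 − 39.03253 = 80.96747 mL
Drug remaining = 80.96747 mL × 3.633333 mcg/mL = 294.1818 mcg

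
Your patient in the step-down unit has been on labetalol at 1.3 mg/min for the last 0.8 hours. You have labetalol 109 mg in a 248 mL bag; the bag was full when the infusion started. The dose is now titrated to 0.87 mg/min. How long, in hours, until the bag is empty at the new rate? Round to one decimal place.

Initial rate:
1.3 mg/min × 60 min/hr = 78 mg/hr
Concentration = 109 mg ÷ 248 mL = 0.4395161 mg/mL
Rate = 78 mg/hr ÷ 0.4395161 mg/mL = 177.4679 mL/hr
Volume infused so far = 177.4679 mL/hr × 0.8 hr = 141.9743 mL
Volume remaining = 248 − 141.9743 = 106.0257 mL
New rate:
0.87 mg/min × 60 min/hr = 52.2 mg/hr
Rate = 52.2 mg/hr ÷ 0.4395161 mg/mL = 118.767 mL/hr
Time remaining = 106.0257 mL ÷ 118.767 mL/hr = 0.8927203 hr

0.9 hours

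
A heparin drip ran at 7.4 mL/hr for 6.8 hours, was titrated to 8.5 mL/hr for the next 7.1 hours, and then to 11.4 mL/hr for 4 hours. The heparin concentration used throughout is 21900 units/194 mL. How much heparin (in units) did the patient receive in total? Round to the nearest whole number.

Concentration = 21900 units ÷ 194 mL = 112.8866 units/mL
Stage 1: 7.4 mL/hr × 6.8 hr = 50.32 mL → 50.32 mL × 112.8866 units/mL = 5680.454 units
Stage 2: 8.5 mL/hr × 7.1 hr = 60.35 mL → 60.35 mL × 112.8866 units/mL = 6812.706 units
Stage 3: 11.4 mL/hr × 4 hr = 45.6 mL → 45.6 mL × 112.8866 units/mL = 5147.629 units
Total = 5680.454 + 6812.706 + 5147.629 = 17640.79 units

17641 units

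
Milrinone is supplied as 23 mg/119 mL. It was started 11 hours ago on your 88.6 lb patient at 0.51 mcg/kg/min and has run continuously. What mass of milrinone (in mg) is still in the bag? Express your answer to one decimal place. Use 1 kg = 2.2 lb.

9.4 mg

Weight = 88.6 lb ÷ 2.2 lb/kg = 40.27273 kg
Dose = 0.51 mcg/kg/min × 40.27273 kg = 20.53909 mcg/min
20.53909 mcg/min × 60 min/hr = 1232.345 mcg/hr
Concentration = 23 mg ÷ 119 mL = 0.1932773 mg/mL = 193.2773 mcg/mL
Rate = 1232.345 mcg/hr ÷ 193.2773 mcg/mL = 6.376048 mL/hr
Volume infused = 6.376048 mL/hr × 11 hr = 70.13653 mL
Volume remaining = 119 − 70.13653 = 48.86347 mL
Drug remaining = 48.86347 mL × 193.2773 mcg/mL = 9444.2 mcg = 9.4442 mg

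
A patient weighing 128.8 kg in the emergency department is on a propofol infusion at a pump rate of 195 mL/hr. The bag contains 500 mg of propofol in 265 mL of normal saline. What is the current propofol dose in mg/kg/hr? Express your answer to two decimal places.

2.86 mg/kg/hr

Concentration = 500 mg ÷ 265 mL = 1.886792 mg/mL
Drug rate = 195 mL/hr × 1.886792 mg/mL = 367.9245 mg/hr
367.9245 mg/hr ÷ 128.8 kg = 2.856557 mg/kg/hr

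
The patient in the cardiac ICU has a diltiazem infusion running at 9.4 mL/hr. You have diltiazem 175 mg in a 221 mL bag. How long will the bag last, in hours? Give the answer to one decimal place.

23.5 hours

Duration = 221 mL ÷ 9.4 mL/hr = 23.51064 hr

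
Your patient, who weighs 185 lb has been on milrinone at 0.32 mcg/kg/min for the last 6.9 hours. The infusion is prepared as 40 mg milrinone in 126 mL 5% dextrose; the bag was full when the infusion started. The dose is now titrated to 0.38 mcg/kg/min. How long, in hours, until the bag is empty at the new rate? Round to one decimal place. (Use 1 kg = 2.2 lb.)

Initial rate:
Weight = 185 lb ÷ 2.2 lb/kg = 84.09091 kg
Dose = 0.32 mcg/kg/min × 84.09091 kg = 26.90909 mcg/min
26.90909 mcg/min × 60 min/hr = 1614.545 mcg/hr
Concentration = 40 mg ÷ 126 mL = 0.3174603 mg/mL = 317.4603 mcg/mL
Rate = 1614.545 mcg/hr ÷ 317.4603 mcg/mL = 5.085818 mL/hr
Volume infused so far = 5.085818 mL/hr × 6.9 hr = 35.09215 mL
Volume remaining = 126 − 35.09215 = 90.90785 mL
New rate:
Dose = 0.38 mcg/kg/min × 84.09091 kg = 31.95455 mcg/min
31.95455 mcg/min × 60 min/hr = 1917.273 mcg/hr
Rate = 1917.273 mcg/hr ÷ 317.4603 mcg/mL = 6.039409 mL/hr
Time remaining = 90.90785 mL ÷ 6.039409 mL/hr = 15.05244 hr

15.1 hours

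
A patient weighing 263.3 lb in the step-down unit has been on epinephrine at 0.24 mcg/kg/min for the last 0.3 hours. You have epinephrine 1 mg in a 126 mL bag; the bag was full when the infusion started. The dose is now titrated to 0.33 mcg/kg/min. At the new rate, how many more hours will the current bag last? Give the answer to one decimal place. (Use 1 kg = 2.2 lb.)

0.2 hours

Initial rate:
Weight = 263.3 lb ÷ 2.2 lb/kg = 119.6818 kg
Dose = 0.24 mcg/kg/min × 119.6818 kg = 28.72364 mcg/min
28.72364 mcg/min × 60 min/hr = 1723.418 mcg/hr
Concentration = 1 mg ÷ 126 mL = 0.007936508 mg/mL = 7.936508 mcg/mL
Rate = 1723.418 mcg/hr ÷ 7.936508 mcg/mL = 217.1507 mL/hr
Volume infused so far = 217.1507 mL/hr × 0.3 hr = 65.14521 mL
Volume remaining = 126 − 65.14521 = 60.85479 mL
New rate:
Dose = 0.33 mcg/kg/min × 119.6818 kg = 39.495 mcg/min
39.495 mcg/min × 60 min/hr = 2369.7 mcg/hr
Rate = 2369.7 mcg/hr ÷ 7.936508 mcg/mL = 298.5822 mL/hr
Time remaining = 60.85479 mL ÷ 298.5822 mL/hr = 0.2038125 hr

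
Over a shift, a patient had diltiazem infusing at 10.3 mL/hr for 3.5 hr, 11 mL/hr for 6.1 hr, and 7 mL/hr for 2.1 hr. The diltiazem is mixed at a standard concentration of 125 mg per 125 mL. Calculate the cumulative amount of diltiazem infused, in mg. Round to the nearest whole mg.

118 mg

Concentration = 125 mg ÷ 125 mL = 1 mg/mL
Stage 1: 10.3 mL/hr × 3.5 hr = 36.05 mL → 36.05 mL × 1 mg/mL = 36.05 mg
Stage 2: 11 mL/hr × 6.1 hr = 67.1 mL → 67.1 mL × 1 mg/mL = 67.1 mg
Stage 3: 7 mL/hr × 2.1 hr = 14.7 mL → 14.7 mL × 1 mg/mL = 14.7 mg
Total = 36.05 + 67.1 + 14.7 = 117.85 mg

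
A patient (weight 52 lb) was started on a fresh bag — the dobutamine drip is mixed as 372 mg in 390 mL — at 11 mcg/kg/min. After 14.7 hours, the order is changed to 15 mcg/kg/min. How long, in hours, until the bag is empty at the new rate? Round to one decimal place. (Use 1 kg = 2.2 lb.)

6.7 hours

Initial rate:
Weight = 52 lb ÷ 2.2 lb/kg = 23.63636 kg
Dose = 11 mcg/kg/min × 23.63636 kg = 260 mcg/min
260 mcg/min × 60 min/hr = 15600 mcg/hr
Concentration = 372 mg ÷ 390 mL = 0.9538462 mg/mL = 953.8462 mcg/mL
Rate = 15600 mcg/hr ÷ 953.8462 mcg/mL = 16.35484 mL/hr
Volume infused so far = 16.35484 mL/hr × 14.7 hr = 240.4161 mL
Volume remaining = 390 − 240.4161 = 149.5839 mL
New rate:
Dose = 15 mcg/kg/min × 23.63636 kg = 354.5455 mcg/min
354.5455 mcg/min × 60 min/hr = 21272.73 mcg/hr
Rate = 21272.73 mcg/hr ÷ 953.8462 mcg/mL = 22.30205 mL/hr
Time remaining = 149.5839 mL ÷ 22.30205 mL/hr = 6.707179 hr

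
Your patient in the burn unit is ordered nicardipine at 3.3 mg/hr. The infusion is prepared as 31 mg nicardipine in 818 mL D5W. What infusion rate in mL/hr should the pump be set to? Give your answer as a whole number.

Concentration = 31 mg ÷ 818 mL = 0.03789731 mg/mL
Rate = 3.3 mg/hr ÷ 0.03789731 mg/mL = 87.07742 mL/hr

87 mL/hr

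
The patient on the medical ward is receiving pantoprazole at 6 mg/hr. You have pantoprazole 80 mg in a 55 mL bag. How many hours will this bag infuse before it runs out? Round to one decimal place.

13.3 hours

Concentration = 80 mg ÷ 55 mL = 1.454545 mg/mL
Rate = 6 mg/hr ÷ 1.454545 mg/mL = 4.125 mL/hr
Duration = 55 mL ÷ 4.125 mL/hr = 13.33333 hr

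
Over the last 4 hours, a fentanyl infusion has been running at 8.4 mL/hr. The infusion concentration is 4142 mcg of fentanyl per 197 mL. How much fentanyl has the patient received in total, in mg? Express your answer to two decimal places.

Concentration = 4142 mcg ÷ 197 mL = 21.02538 mcg/mL
Drug rate = 8.4 mL/hr × 21.02538 mcg/mL = 176.6132 mcg/hr
Total = 176.6132 mcg/hr × 4 hr = 706.4528 mcg = 0.7064528 mg

0.71 mg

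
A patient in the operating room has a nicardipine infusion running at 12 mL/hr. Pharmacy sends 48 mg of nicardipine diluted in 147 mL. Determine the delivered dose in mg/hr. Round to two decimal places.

3.92 mg/hr

Concentration = 48 mg ÷ 147 mL = 0.3265306 mg/mL
Drug rate = 12 mL/hr × 0.3265306 mg/mL = 3.918367 mg/hr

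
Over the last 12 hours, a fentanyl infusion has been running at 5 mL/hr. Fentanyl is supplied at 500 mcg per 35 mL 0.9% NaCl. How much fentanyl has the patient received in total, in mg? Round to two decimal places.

Concentration = 500 mcg ÷ 35 mL = 14.28571 mcg/mL
Drug rate = 5 mL/hr × 14.28571 mcg/mL = 71.42857 mcg/hr
Total = 71.42857 mcg/hr × 12 hr = 857.1429 mcg = 0.8571429 mg

0.86 mg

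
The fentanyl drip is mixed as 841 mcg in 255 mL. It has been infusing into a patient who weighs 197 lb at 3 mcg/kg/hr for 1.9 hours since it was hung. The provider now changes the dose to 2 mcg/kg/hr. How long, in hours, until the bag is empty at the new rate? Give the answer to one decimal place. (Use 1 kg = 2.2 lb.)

1.8 hours

Initial rate:
Weight = 197 lb ÷ 2.2 lb/kg = 89.54545 kg
Dose = 3 mcg/kg/hr × 89.54545 kg = 268.6364 mcg/hr
Concentration = 841 mcg ÷ 255 mL = 3.298039 mcg/mL
Rate = 268.6364 mcg/hr ÷ 3.298039 mcg/mL = 81.45336 mL/hr
Volume infused so far = 81.45336 mL/hr × 1.9 hr = 154.7614 mL
Volume remaining = 255 − 154.7614 = 100.2386 mL
New rate:
Dose = 2 mcg/kg/hr × 89.54545 kg = 179.0909 mcg/hr
Rate = 179.0909 mcg/hr ÷ 3.298039 mcg/mL = 54.30224 mL/hr
Time remaining = 100.2386 mL ÷ 54.30224 mL/hr = 1.845939 hr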